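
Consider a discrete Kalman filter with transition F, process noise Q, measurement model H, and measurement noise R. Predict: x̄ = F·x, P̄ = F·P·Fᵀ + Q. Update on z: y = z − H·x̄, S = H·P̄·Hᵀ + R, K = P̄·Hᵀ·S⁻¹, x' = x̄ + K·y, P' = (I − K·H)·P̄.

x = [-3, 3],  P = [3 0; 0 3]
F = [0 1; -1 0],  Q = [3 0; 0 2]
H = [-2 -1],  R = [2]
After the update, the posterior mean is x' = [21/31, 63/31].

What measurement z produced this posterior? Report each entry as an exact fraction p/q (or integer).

z = [-3]

x̄ = F·x = [3, 3]
P̄ = F·P·Fᵀ + Q = [6 0; 0 5]
S = H·P̄·Hᵀ + R = [31]
K = P̄·Hᵀ·S⁻¹ = [-12/31; -5/31]
x' − x̄ = [-72/31, -30/31] = K·y
y = (KᵀK)⁻¹·Kᵀ·(x' − x̄) = [6]
z = y + H·x̄ = [6] + [-9] = [-3]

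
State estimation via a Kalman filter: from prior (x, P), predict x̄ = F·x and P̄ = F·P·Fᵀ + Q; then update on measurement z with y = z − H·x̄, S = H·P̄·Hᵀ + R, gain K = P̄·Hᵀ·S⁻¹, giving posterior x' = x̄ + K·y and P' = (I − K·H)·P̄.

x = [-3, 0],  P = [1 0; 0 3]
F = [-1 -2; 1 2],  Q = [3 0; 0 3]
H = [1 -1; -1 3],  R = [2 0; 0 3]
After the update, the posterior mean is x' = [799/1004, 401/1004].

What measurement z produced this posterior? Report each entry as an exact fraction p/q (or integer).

z = [1, 1]

x̄ = F·x = [3, -3]
P̄ = F·P·Fᵀ + Q = [16 -13; -13 16]
S = H·P̄·Hᵀ + R = [60 -116; -116 241]
K = P̄·Hᵀ·S⁻¹ = [609/1004 16/251; 87/1004 74/251]
x' − x̄ = [-2213/1004, 3413/1004] = K·y
y = (KᵀK)⁻¹·Kᵀ·(x' − x̄) = [-5, 13]
z = y + H·x̄ = [-5, 13] + [6, -12] = [1, 1]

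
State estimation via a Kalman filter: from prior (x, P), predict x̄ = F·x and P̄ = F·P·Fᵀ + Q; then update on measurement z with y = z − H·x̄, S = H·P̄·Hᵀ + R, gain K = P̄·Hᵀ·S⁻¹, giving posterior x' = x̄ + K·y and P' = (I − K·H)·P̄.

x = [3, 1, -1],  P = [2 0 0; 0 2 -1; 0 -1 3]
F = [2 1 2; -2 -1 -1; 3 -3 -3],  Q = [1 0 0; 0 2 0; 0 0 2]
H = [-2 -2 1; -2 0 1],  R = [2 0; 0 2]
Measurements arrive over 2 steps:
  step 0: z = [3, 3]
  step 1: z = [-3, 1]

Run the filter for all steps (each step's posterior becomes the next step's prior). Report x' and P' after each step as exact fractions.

step 0: x̄ = F·x = [5, -6, 9]
step 0: P̄ = F·P·Fᵀ + Q = [19 -13 -3; -13 13 -3; -3 -3 47]
step 0: y = z − H·x̄ = [-8, 4]
step 0: S = H·P̄·Hᵀ + R = [97 89; 89 137]
step 0: K = P̄·Hᵀ·S⁻¹ = [797/2684 -1321/2684; -1229/2684 1249/2684; 153/244 -5/244]
step 0: x' = x̄ + K·y = [40/61, -29/61, 238/61]
step 0: P' = (I − K·H)·P̄ = [4395/1342 -1059/1342 679/122; -1059/1342 1239/1342 -79/122; 679/122 -79/122 1353/122]
step 1: x̄ = F·x = [527/61, -289/61, -507/61]
step 1: P̄ = F·P·Fᵀ + Q = [131733/1342 -43278/671 -55647/1342; -43278/671 30144/671 18006/671; -55647/1342 18006/671 56315/1342]
step 1: y = z − H·x̄ = [800/61, 1622/61]
step 1: S = H·P̄·Hᵀ + R = [213175/1342 387587/1342; 387587/1342 808519/1342]
step 1: K = P̄·Hᵀ·S⁻¹ = [700381/2748678 -1420619/2748678; -587494/1374339 637106/1374339; 4589873/8246034 -490855/8246034]
step 1: x' = x̄ + K·y = [-2421196/1374339, 2724701/1374339, -10696784/4123017]
step 1: P' = (I − K·H)·P̄ = [1367354/458113 -353500/458113 6783505/1374339; -353500/458113 408200/458113 -846788/1374339; 6783505/1374339 -846788/1374339 40210175/4123017]

step 0: x' = [40/61, -29/61, 238/61], P' = [4395/1342 -1059/1342 679/122; -1059/1342 1239/1342 -79/122; 679/122 -79/122 1353/122]
step 1: x' = [-2421196/1374339, 2724701/1374339, -10696784/4123017], P' = [1367354/458113 -353500/458113 6783505/1374339; -353500/458113 408200/458113 -846788/1374339; 6783505/1374339 -846788/1374339 40210175/4123017]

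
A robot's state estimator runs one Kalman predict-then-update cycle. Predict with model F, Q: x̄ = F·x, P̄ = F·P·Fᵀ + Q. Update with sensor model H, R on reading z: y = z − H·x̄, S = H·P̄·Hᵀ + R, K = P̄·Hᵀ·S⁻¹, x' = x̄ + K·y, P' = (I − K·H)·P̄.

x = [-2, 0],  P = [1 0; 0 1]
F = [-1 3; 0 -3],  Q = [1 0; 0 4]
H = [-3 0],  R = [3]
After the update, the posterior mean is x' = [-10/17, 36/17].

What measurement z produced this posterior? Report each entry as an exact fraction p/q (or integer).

x̄ = F·x = [2, 0]
P̄ = F·P·Fᵀ + Q = [11 -9; -9 13]
S = H·P̄·Hᵀ + R = [102]
K = P̄·Hᵀ·S⁻¹ = [-11/34; 9/34]
x' − x̄ = [-44/17, 36/17] = K·y
y = (KᵀK)⁻¹·Kᵀ·(x' − x̄) = [8]
z = y + H·x̄ = [8] + [-6] = [2]

z = [2]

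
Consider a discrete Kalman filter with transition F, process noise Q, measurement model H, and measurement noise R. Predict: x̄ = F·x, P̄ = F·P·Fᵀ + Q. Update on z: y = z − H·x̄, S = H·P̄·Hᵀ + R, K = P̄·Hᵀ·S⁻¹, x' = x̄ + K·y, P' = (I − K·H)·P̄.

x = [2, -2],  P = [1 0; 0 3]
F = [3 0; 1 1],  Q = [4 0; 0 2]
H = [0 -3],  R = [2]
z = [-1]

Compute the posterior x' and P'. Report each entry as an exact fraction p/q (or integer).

x' = [345/56, 9/28]
P' = [647/56 3/28; 3/28 3/14]

x̄ = F·x = [6, 0]
P̄ = F·P·Fᵀ + Q = [13 3; 3 6]
y = z − H·x̄ = [-1]
S = H·P̄·Hᵀ + R = [56]
K = P̄·Hᵀ·S⁻¹ = [-9/56; -9/28]
x' = x̄ + K·y = [345/56, 9/28]
P' = (I − K·H)·P̄ = [647/56 3/28; 3/28 3/14]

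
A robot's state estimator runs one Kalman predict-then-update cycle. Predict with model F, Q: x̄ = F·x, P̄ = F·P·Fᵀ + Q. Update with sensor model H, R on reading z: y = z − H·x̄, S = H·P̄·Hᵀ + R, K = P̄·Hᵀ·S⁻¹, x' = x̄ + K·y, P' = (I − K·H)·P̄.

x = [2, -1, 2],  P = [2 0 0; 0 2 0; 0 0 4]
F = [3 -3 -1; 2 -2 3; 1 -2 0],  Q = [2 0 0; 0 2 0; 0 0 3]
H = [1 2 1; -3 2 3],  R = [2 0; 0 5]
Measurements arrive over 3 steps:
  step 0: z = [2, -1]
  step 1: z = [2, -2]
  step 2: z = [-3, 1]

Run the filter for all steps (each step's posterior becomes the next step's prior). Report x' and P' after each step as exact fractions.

step 0: x̄ = F·x = [7, 12, 4]
step 0: P̄ = F·P·Fᵀ + Q = [42 12 18; 12 54 12; 18 12 13]
step 0: y = z − H·x̄ = [-33, -16]
step 0: S = H·P̄·Hᵀ + R = [405 177; 177 392]
step 0: K = P̄·Hᵀ·S⁻¹ = [13808/42477 -3812/14159; 10876/42477 2264/14159; 19967/127431 -2030/42477]
step 0: x' = x̄ + K·y = [8217/14159, 14048/14159, -17249/42477]
step 0: P' = (I − K·H)·P̄ = [25078/14159 -25948/14159 108070/42477; -25948/14159 41530/14159 -149584/42477; 108070/42477 -149584/42477 613228/127431]
step 1: x̄ = F·x = [-35230/42477, -28911/14159, -19879/14159]
step 1: P̄ = F·P·Fᵀ + Q = [5829142/127431 3323422/42477 422200/14159; 3323422/42477 2146178/14159 779202/14159; 422200/14159 779202/14159 337467/14159]
step 1: y = z − H·x̄ = [353287/42477, 53911/14159]
step 1: S = H·P̄·Hᵀ + R = [161915551/127431 28369357/42477; 28369357/42477 5978988/14159]
step 1: K = P̄·Hᵀ·S⁻¹ = [3234689422/11531232421 -2147552408/11531232421; 3609288756/11531232421 668577052/11531232421; 970343703/11531232421 980614446/11531232421]
step 1: x' = x̄ + K·y = [9162565860/11531232421, 9019172435/11531232421, -4385445674/11531232421]
step 1: P' = (I − K·H)·P̄ = [10343708142/11531232421 -7979087570/11531232421 12083845842/11531232421; -7979087570/11531232421 16546843174/11531232421 -17896021266/11531232421; 12083845842/11531232421 -17896021266/11531232421 25648884096/11531232421]
step 2: x̄ = F·x = [4815625949/11531232421, -12869550172/11531232421, -8875779010/11531232421]
step 2: P̄ = F·P·Fᵀ + Q = [254470684394/11531232421 390004776204/11531232421 154248083226/11531232421; 390004776204/11531232421 785055732826/11531232421 278376979522/11531232421; 154248083226/11531232421 278376979522/11531232421 143041128381/11531232421]
step 2: y = z − H·x̄ = [-4794443858/11531232421, 78344547642/11531232421]
step 2: S = H·P̄·Hᵀ + R = [6542820398277/11531232421 3472930994625/11531232421; 3472930994625/11531232421 2659486350132/11531232421]
step 2: K = P̄·Hᵀ·S⁻¹ = [14421566573864/51447636126351 -1062197829892/5716404014039; 5342592660638/17149212042117 2965308559708/51447636126351; 4379516621963/51447636126351 4400925792862/51447636126351]
step 2: x' = x̄ + K·y = [-49461104877409/51447636126351, -14645340001696/17149212042117, -11520594687160/51447636126351]
step 2: P' = (I − K·H)·P̄ = [46048196739134/51447636126351 -3943357740180/5716404014039 53775375731834/51447636126351; -3943357740180/5716404014039 73570360765666/51447636126351 -79594945905884/51447636126351; 53775375731834/51447636126351 -79594945905884/51447636126351 38057849774620/17149212042117]

step 0: x' = [8217/14159, 14048/14159, -17249/42477], P' = [25078/14159 -25948/14159 108070/42477; -25948/14159 41530/14159 -149584/42477; 108070/42477 -149584/42477 613228/127431]
step 1: x' = [9162565860/11531232421, 9019172435/11531232421, -4385445674/11531232421], P' = [10343708142/11531232421 -7979087570/11531232421 12083845842/11531232421; -7979087570/11531232421 16546843174/11531232421 -17896021266/11531232421; 12083845842/11531232421 -17896021266/11531232421 25648884096/11531232421]
step 2: x' = [-49461104877409/51447636126351, -14645340001696/17149212042117, -11520594687160/51447636126351], P' = [46048196739134/51447636126351 -3943357740180/5716404014039 53775375731834/51447636126351; -3943357740180/5716404014039 73570360765666/51447636126351 -79594945905884/51447636126351; 53775375731834/51447636126351 -79594945905884/51447636126351 38057849774620/17149212042117]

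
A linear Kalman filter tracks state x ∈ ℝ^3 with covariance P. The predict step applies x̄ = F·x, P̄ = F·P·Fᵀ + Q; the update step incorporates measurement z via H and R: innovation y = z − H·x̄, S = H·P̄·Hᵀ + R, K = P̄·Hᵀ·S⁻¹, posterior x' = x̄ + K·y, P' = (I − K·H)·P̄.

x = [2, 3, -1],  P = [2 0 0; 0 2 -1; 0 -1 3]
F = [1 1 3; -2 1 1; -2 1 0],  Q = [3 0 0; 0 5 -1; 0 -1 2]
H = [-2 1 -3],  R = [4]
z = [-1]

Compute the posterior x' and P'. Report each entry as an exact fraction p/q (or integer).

x' = [41/30, -67/30, -13/10]
P' = [479/30 -43/30 -107/10; -43/30 431/30 59/10; -107/10 59/10 93/10]

x̄ = F·x = [2, -2, -1]
P̄ = F·P·Fᵀ + Q = [28 3 -5; 3 16 8; -5 8 12]
y = z − H·x̄ = [2]
S = H·P̄·Hᵀ + R = [120]
K = P̄·Hᵀ·S⁻¹ = [-19/60; -7/60; -3/20]
x' = x̄ + K·y = [41/30, -67/30, -13/10]
P' = (I − K·H)·P̄ = [479/30 -43/30 -107/10; -43/30 431/30 59/10; -107/10 59/10 93/10]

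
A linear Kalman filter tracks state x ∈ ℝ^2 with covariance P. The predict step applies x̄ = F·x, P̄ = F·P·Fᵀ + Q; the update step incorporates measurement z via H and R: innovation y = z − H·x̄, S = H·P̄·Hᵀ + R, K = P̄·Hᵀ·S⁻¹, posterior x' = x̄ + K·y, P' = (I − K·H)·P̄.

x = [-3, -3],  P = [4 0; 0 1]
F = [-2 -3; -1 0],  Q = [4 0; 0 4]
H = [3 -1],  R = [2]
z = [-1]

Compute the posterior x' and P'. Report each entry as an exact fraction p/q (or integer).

x' = [-52/223, -19/223]
P' = [226/223 520/223; 520/223 1528/223]

x̄ = F·x = [15, 3]
P̄ = F·P·Fᵀ + Q = [29 8; 8 8]
y = z − H·x̄ = [-43]
S = H·P̄·Hᵀ + R = [223]
K = P̄·Hᵀ·S⁻¹ = [79/223; 16/223]
x' = x̄ + K·y = [-52/223, -19/223]
P' = (I − K·H)·P̄ = [226/223 520/223; 520/223 1528/223]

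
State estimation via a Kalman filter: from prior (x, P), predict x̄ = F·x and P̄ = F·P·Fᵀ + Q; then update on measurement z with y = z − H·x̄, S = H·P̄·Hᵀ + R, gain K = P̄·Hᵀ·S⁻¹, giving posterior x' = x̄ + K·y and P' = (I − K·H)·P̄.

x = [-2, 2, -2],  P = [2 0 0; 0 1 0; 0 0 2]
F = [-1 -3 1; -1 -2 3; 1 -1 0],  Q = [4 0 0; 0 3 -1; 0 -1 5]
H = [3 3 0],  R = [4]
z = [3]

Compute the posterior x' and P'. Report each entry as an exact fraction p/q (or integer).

x' = [273/652, 319/652, -4]
P' = [2435/652 -2311/652 1; -2311/652 2475/652 -1; 1 -1 8]

x̄ = F·x = [-6, -8, -4]
P̄ = F·P·Fᵀ + Q = [17 14 1; 14 27 -1; 1 -1 8]
y = z − H·x̄ = [45]
S = H·P̄·Hᵀ + R = [652]
K = P̄·Hᵀ·S⁻¹ = [93/652; 123/652; 0]
x' = x̄ + K·y = [273/652, 319/652, -4]
P' = (I − K·H)·P̄ = [2435/652 -2311/652 1; -2311/652 2475/652 -1; 1 -1 8]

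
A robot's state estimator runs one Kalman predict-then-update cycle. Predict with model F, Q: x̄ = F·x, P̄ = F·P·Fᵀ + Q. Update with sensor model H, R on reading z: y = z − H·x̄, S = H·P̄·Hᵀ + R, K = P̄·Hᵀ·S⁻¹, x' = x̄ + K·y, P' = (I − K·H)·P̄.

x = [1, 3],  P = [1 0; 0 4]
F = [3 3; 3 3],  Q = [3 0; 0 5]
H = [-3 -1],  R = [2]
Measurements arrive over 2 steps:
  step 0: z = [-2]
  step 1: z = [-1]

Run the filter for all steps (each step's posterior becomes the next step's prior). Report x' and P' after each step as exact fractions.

step 0: x̄ = F·x = [12, 12]
step 0: P̄ = F·P·Fᵀ + Q = [48 45; 45 50]
step 0: y = z − H·x̄ = [46]
step 0: S = H·P̄·Hᵀ + R = [754]
step 0: K = P̄·Hᵀ·S⁻¹ = [-189/754; -185/754]
step 0: x' = x̄ + K·y = [177/377, 269/377]
step 0: P' = (I − K·H)·P̄ = [471/754 -1035/754; -1035/754 3475/754]
step 1: x̄ = F·x = [1338/377, 1338/377]
step 1: P̄ = F·P·Fᵀ + Q = [9573/377 8442/377; 8442/377 10327/377]
step 1: y = z − H·x̄ = [4975/377]
step 1: S = H·P̄·Hᵀ + R = [147890/377]
step 1: K = P̄·Hᵀ·S⁻¹ = [-37161/147890; -35653/147890]
step 1: x' = x̄ + K·y = [6897/29578, 10877/29578]
step 1: P' = (I − K·H)·P̄ = [92337/147890 -202689/147890; -202689/147890 679373/147890]

step 0: x' = [177/377, 269/377], P' = [471/754 -1035/754; -1035/754 3475/754]
step 1: x' = [6897/29578, 10877/29578], P' = [92337/147890 -202689/147890; -202689/147890 679373/147890]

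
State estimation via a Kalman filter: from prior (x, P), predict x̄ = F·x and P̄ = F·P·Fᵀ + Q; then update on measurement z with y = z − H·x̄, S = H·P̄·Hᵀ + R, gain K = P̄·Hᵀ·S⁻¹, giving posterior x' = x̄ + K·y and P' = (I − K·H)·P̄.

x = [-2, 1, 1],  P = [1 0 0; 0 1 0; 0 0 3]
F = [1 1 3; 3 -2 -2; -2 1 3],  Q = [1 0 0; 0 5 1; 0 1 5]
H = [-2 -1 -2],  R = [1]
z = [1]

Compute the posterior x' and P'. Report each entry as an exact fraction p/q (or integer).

x̄ = F·x = [2, -10, 8]
P̄ = F·P·Fᵀ + Q = [30 -17 26; -17 30 -25; 26 -25 37]
y = z − H·x̄ = [11]
S = H·P̄·Hᵀ + R = [339]
K = P̄·Hᵀ·S⁻¹ = [-95/339; 18/113; -101/339]
x' = x̄ + K·y = [-367/339, -932/113, 1601/339]
P' = (I − K·H)·P̄ = [1145/339 -211/113 -781/339; -211/113 2418/113 -1007/113; -781/339 -1007/113 2342/339]

x' = [-367/339, -932/113, 1601/339]
P' = [1145/339 -211/113 -781/339; -211/113 2418/113 -1007/113; -781/339 -1007/113 2342/339]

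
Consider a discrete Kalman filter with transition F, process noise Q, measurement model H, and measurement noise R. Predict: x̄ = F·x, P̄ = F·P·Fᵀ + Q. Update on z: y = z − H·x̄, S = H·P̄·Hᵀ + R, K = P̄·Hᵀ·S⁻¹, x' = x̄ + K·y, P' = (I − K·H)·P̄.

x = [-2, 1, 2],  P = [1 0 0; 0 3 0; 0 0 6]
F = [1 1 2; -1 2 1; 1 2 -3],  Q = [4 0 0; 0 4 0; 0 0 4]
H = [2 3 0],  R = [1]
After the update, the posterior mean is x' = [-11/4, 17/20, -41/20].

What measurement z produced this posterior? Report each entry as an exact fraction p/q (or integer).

z = [-3]

x̄ = F·x = [3, 6, -6]
P̄ = F·P·Fᵀ + Q = [32 17 -29; 17 23 -7; -29 -7 71]
S = H·P̄·Hᵀ + R = [540]
K = P̄·Hᵀ·S⁻¹ = [23/108; 103/540; -79/540]
x' − x̄ = [-23/4, -103/20, 79/20] = K·y
y = (KᵀK)⁻¹·Kᵀ·(x' − x̄) = [-27]
z = y + H·x̄ = [-27] + [24] = [-3]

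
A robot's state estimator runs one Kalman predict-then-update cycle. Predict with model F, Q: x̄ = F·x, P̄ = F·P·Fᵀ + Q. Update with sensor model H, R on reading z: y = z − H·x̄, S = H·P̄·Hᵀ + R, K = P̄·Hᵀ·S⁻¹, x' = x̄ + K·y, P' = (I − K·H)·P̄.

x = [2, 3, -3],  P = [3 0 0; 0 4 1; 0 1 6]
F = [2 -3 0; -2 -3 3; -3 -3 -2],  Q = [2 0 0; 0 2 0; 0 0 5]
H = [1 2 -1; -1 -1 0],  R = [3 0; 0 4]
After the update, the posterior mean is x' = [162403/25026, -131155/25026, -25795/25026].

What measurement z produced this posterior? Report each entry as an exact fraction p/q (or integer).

z = [-3, -2]

x̄ = F·x = [-5, -22, -9]
P̄ = F·P·Fᵀ + Q = [50 15 24; 15 86 15; 24 15 104]
S = H·P̄·Hᵀ + R = [453 -228; -228 170]
K = P̄·Hᵀ·S⁻¹ = [-2650/12513 -5559/8342; 3106/12513 -2179/8342; -8696/12513 -9689/8342]
x' − x̄ = [287533/25026, 419417/25026, 199439/25026] = K·y
y = (KᵀK)⁻¹·Kᵀ·(x' − x̄) = [37, -29]
z = y + H·x̄ = [37, -29] + [-40, 27] = [-3, -2]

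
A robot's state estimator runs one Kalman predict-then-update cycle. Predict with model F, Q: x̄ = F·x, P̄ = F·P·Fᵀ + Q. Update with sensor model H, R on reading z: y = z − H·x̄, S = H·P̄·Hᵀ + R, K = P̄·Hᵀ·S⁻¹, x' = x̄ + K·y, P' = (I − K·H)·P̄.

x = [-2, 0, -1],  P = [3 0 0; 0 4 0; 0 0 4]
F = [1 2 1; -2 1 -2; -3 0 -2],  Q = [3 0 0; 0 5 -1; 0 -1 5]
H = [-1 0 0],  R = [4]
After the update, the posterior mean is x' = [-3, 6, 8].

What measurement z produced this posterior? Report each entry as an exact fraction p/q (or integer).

x̄ = F·x = [-3, 6, 8]
P̄ = F·P·Fᵀ + Q = [26 -6 -17; -6 37 33; -17 33 48]
S = H·P̄·Hᵀ + R = [30]
K = P̄·Hᵀ·S⁻¹ = [-13/15; 1/5; 17/30]
x' − x̄ = [0, 0, 0] = K·y
y = (KᵀK)⁻¹·Kᵀ·(x' − x̄) = [0]
z = y + H·x̄ = [0] + [3] = [3]

z = [3]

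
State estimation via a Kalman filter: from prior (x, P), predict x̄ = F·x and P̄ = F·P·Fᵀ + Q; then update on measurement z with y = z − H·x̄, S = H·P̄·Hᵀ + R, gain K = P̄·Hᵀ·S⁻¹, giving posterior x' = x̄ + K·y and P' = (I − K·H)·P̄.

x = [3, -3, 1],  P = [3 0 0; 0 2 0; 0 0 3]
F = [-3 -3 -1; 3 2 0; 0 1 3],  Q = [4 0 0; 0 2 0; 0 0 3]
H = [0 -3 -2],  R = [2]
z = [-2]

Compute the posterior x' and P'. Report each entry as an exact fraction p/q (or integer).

x' = [74/73, 100/73, -76/73]
P' = [709/73 -348/73 501/73; -348/73 678/73 -1000/73; 501/73 -1000/73 10576/511]

x̄ = F·x = [-1, 3, 0]
P̄ = F·P·Fᵀ + Q = [52 -39 -15; -39 37 4; -15 4 32]
y = z − H·x̄ = [7]
S = H·P̄·Hᵀ + R = [511]
K = P̄·Hᵀ·S⁻¹ = [21/73; -17/73; -76/511]
x' = x̄ + K·y = [74/73, 100/73, -76/73]
P' = (I − K·H)·P̄ = [709/73 -348/73 501/73; -348/73 678/73 -1000/73; 501/73 -1000/73 10576/511]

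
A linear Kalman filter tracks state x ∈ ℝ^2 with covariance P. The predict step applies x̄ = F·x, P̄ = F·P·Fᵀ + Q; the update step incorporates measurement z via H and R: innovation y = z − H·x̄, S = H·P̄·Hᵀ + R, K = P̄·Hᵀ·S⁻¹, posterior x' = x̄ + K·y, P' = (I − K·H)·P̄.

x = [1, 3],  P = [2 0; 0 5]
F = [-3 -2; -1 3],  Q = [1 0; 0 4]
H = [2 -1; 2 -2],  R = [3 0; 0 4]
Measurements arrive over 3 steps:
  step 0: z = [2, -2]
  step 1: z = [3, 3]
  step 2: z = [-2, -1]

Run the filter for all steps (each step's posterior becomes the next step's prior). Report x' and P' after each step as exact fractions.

step 0: x' = [1213/711, 560/237], P' = [641/237 259/79; 259/79 372/79]
step 1: x' = [1398529/1234389, -1091039/2468778], P' = [628142/411463 680314/411463; 680314/411463 1016243/411463]
step 2: x' = [-61534423/28064858, -54367337/28064858], P' = [576805799/378875583 625481005/378875583; 625481005/378875583 935384264/378875583]

step 0: x̄ = F·x = [-9, 8]
step 0: P̄ = F·P·Fᵀ + Q = [39 -24; -24 51]
step 0: y = z − H·x̄ = [28, 32]
step 0: S = H·P̄·Hᵀ + R = [306 402; 402 556]
step 0: K = P̄·Hᵀ·S⁻¹ = [505/711 -68/237; 146/237 -113/158]
step 0: x' = x̄ + K·y = [1213/711, 560/237]
step 0: P' = (I − K·H)·P̄ = [641/237 259/79; 259/79 372/79]
step 1: x̄ = F·x = [-2333/237, 3827/711]
step 1: P̄ = F·P·Fᵀ + Q = [6598/79 -3404/79; -3404/79 6971/237]
step 1: y = z − H·x̄ = [19958/711, 23785/711]
step 1: S = H·P̄·Hᵀ + R = [127706/237 154390/237; 154390/237 189704/237]
step 1: K = P̄·Hᵀ·S⁻¹ = [191990/411463 -26086/411463; 114795/411463 -335929/822926]
step 1: x' = x̄ + K·y = [1398529/1234389, -1091039/2468778]
step 1: P' = (I − K·H)·P̄ = [628142/411463 680314/411463; 680314/411463 1016243/411463]
step 2: x̄ = F·x = [-3104548/1234389, -6070175/2468778]
step 2: P̄ = F·P·Fᵀ + Q = [18293481/411463 -8975230/411463; -8975230/411463 7338297/411463]
step 2: y = z − H·x̄ = [108497/189906, -365156/411463]
step 2: S = H·P̄·Hᵀ + R = [9049810/31651 10900146/31651; 10900146/31651 175974804/411463]
step 2: K = P̄·Hᵀ·S⁻¹ = [58681177/126291861 -24337603/378875583; 35064194/126291861 -309903259/757751166]
step 2: x' = x̄ + K·y = [-61534423/28064858, -54367337/28064858]
step 2: P' = (I − K·H)·P̄ = [576805799/378875583 625481005/378875583; 625481005/378875583 935384264/378875583]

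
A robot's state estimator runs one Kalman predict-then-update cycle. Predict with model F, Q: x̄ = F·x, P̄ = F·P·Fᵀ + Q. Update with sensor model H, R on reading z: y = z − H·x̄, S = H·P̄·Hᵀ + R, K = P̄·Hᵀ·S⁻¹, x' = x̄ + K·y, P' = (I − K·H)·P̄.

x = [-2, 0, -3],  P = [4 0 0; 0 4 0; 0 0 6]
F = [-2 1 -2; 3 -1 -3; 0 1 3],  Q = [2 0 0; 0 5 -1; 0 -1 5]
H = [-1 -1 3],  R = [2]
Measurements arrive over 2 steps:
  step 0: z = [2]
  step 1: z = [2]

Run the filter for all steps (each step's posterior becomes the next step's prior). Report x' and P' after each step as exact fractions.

step 0: x' = [1615/319, -2025/319, 69/319], P' = [9049/319 -8098/319 292/319; -8098/319 11417/319 1059/319; 292/319 1059/319 497/319]
step 1: x' = [-1923428/178861, 1693218/178861, 40050/178861], P' = [62023619/357722 -64017665/357722 -300554/178861; -64017665/357722 68418017/357722 674385/178861; -300554/178861 674385/178861 155213/178861]

step 0: x̄ = F·x = [10, 3, -9]
step 0: P̄ = F·P·Fᵀ + Q = [46 8 -32; 8 99 -59; -32 -59 63]
step 0: y = z − H·x̄ = [42]
step 0: S = H·P̄·Hᵀ + R = [1276]
step 0: K = P̄·Hᵀ·S⁻¹ = [-75/638; -71/319; 70/319]
step 0: x' = x̄ + K·y = [1615/319, -2025/319, 69/319]
step 0: P' = (I − K·H)·P̄ = [9049/319 -8098/319 292/319; -8098/319 11417/319 1059/319; 292/319 1059/319 497/319]
step 1: x̄ = F·x = [-5393/319, 6663/319, -1818/319]
step 1: P̄ = F·P·Fᵀ + Q = [80731/319 -104278/319 23938/319; -104278/319 148612/319 -44229/319; 23938/319 -44229/319 23839/319]
step 1: y = z − H·x̄ = [7362/319]
step 1: S = H·P̄·Hᵀ + R = [357722/319]
step 1: K = P̄·Hᵀ·S⁻¹ = [95361/357722; -177021/357722; 45904/178861]
step 1: x' = x̄ + K·y = [-1923428/178861, 1693218/178861, 40050/178861]
step 1: P' = (I − K·H)·P̄ = [62023619/357722 -64017665/357722 -300554/178861; -64017665/357722 68418017/357722 674385/178861; -300554/178861 674385/178861 155213/178861]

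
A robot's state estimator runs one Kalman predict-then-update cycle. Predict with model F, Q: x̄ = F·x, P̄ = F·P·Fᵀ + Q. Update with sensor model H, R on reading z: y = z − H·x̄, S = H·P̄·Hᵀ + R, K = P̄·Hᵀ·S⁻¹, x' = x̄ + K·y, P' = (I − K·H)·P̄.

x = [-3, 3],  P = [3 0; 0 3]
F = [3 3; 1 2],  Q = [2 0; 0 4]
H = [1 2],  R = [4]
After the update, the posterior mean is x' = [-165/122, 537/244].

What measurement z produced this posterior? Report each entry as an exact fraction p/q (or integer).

z = [3]

x̄ = F·x = [0, 3]
P̄ = F·P·Fᵀ + Q = [56 27; 27 19]
S = H·P̄·Hᵀ + R = [244]
K = P̄·Hᵀ·S⁻¹ = [55/122; 65/244]
x' − x̄ = [-165/122, -195/244] = K·y
y = (KᵀK)⁻¹·Kᵀ·(x' − x̄) = [-3]
z = y + H·x̄ = [-3] + [6] = [3]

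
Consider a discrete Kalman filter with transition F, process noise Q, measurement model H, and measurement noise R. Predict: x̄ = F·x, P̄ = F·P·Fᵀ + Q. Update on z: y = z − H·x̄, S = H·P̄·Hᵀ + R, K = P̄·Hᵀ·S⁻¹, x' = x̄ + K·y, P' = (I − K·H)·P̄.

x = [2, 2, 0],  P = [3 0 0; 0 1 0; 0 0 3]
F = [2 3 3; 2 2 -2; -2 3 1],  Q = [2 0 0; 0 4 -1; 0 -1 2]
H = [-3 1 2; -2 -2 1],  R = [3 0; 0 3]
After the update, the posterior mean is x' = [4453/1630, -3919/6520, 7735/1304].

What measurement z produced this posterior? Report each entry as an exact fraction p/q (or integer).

x̄ = F·x = [10, 8, 2]
P̄ = F·P·Fᵀ + Q = [50 0 6; 0 32 -13; 6 -13 26]
S = H·P̄·Hᵀ + R = [465 285; 285 385]
K = P̄·Hᵀ·S⁻¹ = [-439/1630 -73/1630; 1617/6520 -2501/6520; -221/6520 841/6520]
x' − x̄ = [-11847/1630, -56079/6520, 5127/1304] = K·y
y = (KᵀK)⁻¹·Kᵀ·(x' − x̄) = [21, 36]
z = y + H·x̄ = [21, 36] + [-18, -34] = [3, 2]

z = [3, 2]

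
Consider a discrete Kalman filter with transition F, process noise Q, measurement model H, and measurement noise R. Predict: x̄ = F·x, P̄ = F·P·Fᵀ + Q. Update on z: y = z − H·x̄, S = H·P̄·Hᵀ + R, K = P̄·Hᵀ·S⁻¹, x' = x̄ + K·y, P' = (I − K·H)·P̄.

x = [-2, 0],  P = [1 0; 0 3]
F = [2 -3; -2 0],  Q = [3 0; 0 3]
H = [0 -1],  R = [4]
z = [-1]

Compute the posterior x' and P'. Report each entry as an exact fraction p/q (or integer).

x̄ = F·x = [-4, 4]
P̄ = F·P·Fᵀ + Q = [34 -4; -4 7]
y = z − H·x̄ = [3]
S = H·P̄·Hᵀ + R = [11]
K = P̄·Hᵀ·S⁻¹ = [4/11; -7/11]
x' = x̄ + K·y = [-32/11, 23/11]
P' = (I − K·H)·P̄ = [358/11 -16/11; -16/11 28/11]

x' = [-32/11, 23/11]
P' = [358/11 -16/11; -16/11 28/11]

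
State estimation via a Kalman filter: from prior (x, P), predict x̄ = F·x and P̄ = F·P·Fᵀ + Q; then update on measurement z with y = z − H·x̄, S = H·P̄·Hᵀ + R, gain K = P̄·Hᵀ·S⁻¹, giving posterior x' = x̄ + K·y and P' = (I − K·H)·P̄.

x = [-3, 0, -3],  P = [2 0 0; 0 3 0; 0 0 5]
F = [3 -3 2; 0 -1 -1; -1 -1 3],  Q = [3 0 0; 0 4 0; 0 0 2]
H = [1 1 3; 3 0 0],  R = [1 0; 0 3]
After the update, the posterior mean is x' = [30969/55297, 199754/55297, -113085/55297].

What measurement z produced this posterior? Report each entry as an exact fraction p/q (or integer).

x̄ = F·x = [-15, 3, -6]
P̄ = F·P·Fᵀ + Q = [68 -1 33; -1 12 -12; 33 -12 52]
S = H·P̄·Hᵀ + R = [673 498; 498 615]
K = P̄·Hᵀ·S⁻¹ = [166/55297 18208/55297; -4627/55297 3477/55297; 19851/55297 -7173/55297]
x' − x̄ = [860424/55297, 33863/55297, 218697/55297] = K·y
y = (KᵀK)⁻¹·Kᵀ·(x' − x̄) = [28, 47]
z = y + H·x̄ = [28, 47] + [-30, -45] = [-2, 2]

z = [-2, 2]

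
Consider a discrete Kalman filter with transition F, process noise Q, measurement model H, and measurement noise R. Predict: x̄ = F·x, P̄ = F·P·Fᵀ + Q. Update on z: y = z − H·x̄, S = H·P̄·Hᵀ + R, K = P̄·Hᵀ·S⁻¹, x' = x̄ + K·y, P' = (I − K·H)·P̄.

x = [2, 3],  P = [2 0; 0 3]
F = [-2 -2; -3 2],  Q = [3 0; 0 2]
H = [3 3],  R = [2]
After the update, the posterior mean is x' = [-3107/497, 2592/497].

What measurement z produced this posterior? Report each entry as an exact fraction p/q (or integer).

z = [-3]

x̄ = F·x = [-10, 0]
P̄ = F·P·Fᵀ + Q = [23 0; 0 32]
S = H·P̄·Hᵀ + R = [497]
K = P̄·Hᵀ·S⁻¹ = [69/497; 96/497]
x' − x̄ = [1863/497, 2592/497] = K·y
y = (KᵀK)⁻¹·Kᵀ·(x' − x̄) = [27]
z = y + H·x̄ = [27] + [-30] = [-3]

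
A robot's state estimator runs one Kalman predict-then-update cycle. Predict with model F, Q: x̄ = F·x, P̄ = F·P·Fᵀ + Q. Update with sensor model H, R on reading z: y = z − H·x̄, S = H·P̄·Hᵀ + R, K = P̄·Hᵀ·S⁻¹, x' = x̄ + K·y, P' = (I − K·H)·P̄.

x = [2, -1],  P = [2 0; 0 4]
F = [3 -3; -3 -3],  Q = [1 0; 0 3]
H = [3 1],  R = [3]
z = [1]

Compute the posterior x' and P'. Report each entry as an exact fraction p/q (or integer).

x̄ = F·x = [9, -3]
P̄ = F·P·Fᵀ + Q = [55 18; 18 57]
y = z − H·x̄ = [-23]
S = H·P̄·Hᵀ + R = [663]
K = P̄·Hᵀ·S⁻¹ = [61/221; 37/221]
x' = x̄ + K·y = [586/221, -1514/221]
P' = (I − K·H)·P̄ = [992/221 -2793/221; -2793/221 8490/221]

x' = [586/221, -1514/221]
P' = [992/221 -2793/221; -2793/221 8490/221]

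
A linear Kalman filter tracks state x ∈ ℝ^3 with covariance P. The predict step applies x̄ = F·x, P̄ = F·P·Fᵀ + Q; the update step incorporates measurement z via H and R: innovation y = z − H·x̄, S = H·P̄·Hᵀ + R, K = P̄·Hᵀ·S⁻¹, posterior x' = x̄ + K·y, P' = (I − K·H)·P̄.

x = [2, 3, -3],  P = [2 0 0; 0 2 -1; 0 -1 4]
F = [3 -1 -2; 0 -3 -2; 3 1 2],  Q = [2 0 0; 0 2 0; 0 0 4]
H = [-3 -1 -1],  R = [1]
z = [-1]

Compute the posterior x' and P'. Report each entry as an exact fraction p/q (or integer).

x̄ = F·x = [9, -3, 3]
P̄ = F·P·Fᵀ + Q = [34 14 4; 14 24 -14; 4 -14 36]
y = z − H·x̄ = [26]
S = H·P̄·Hᵀ + R = [447]
K = P̄·Hᵀ·S⁻¹ = [-40/149; -52/447; -34/447]
x' = x̄ + K·y = [301/149, -2693/447, 457/447]
P' = (I − K·H)·P̄ = [266/149 6/149 -764/149; 6/149 8024/447 -8026/447; -764/149 -8026/447 14936/447]

x' = [301/149, -2693/447, 457/447]
P' = [266/149 6/149 -764/149; 6/149 8024/447 -8026/447; -764/149 -8026/447 14936/447]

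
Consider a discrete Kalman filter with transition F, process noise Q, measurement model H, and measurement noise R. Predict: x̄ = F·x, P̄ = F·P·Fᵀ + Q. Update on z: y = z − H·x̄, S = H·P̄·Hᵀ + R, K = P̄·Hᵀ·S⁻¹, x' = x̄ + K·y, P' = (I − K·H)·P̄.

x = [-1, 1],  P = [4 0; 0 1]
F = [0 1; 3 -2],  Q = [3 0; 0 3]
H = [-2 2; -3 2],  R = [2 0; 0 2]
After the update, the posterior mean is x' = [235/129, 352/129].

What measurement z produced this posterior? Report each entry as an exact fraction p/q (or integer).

z = [3, -1]

x̄ = F·x = [1, -5]
P̄ = F·P·Fᵀ + Q = [4 -2; -2 43]
S = H·P̄·Hᵀ + R = [206 216; 216 234]
K = P̄·Hᵀ·S⁻¹ = [18/43 -176/387; 33/43 -122/387]
x' − x̄ = [106/129, 997/129] = K·y
y = (KᵀK)⁻¹·Kᵀ·(x' − x̄) = [15, 12]
z = y + H·x̄ = [15, 12] + [-12, -13] = [3, -1]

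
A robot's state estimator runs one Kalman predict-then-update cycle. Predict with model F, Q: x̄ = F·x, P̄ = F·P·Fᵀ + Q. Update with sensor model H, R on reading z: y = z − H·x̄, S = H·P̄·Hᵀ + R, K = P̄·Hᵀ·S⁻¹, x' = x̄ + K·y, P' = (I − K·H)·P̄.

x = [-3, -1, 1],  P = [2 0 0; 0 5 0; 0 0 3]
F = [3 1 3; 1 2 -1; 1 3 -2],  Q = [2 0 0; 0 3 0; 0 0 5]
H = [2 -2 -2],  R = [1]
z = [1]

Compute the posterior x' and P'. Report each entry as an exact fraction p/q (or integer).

x̄ = F·x = [-7, -6, -8]
P̄ = F·P·Fᵀ + Q = [52 7 3; 7 28 38; 3 38 64]
y = z − H·x̄ = [-13]
S = H·P̄·Hᵀ + R = [801]
K = P̄·Hᵀ·S⁻¹ = [28/267; -118/801; -22/89]
x' = x̄ + K·y = [-2233/267, -3272/801, -426/89]
P' = (I − K·H)·P̄ = [3844/89 5173/267 2115/89; 5173/267 8504/801 786/89; 2115/89 786/89 1340/89]

x' = [-2233/267, -3272/801, -426/89]
P' = [3844/89 5173/267 2115/89; 5173/267 8504/801 786/89; 2115/89 786/89 1340/89]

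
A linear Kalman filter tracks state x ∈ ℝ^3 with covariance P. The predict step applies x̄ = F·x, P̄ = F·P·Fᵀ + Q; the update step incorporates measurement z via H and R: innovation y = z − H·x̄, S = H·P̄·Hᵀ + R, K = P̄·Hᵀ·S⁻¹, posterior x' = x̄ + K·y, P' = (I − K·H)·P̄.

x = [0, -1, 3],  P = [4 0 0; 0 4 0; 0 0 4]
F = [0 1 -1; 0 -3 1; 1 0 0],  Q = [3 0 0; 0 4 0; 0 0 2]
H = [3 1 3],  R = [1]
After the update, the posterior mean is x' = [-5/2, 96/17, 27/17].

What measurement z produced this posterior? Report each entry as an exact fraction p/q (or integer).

x̄ = F·x = [-4, 6, 0]
P̄ = F·P·Fᵀ + Q = [11 -16 0; -16 44 0; 0 0 6]
S = H·P̄·Hᵀ + R = [102]
K = P̄·Hᵀ·S⁻¹ = [1/6; -2/51; 3/17]
x' − x̄ = [3/2, -6/17, 27/17] = K·y
y = (KᵀK)⁻¹·Kᵀ·(x' − x̄) = [9]
z = y + H·x̄ = [9] + [-6] = [3]

z = [3]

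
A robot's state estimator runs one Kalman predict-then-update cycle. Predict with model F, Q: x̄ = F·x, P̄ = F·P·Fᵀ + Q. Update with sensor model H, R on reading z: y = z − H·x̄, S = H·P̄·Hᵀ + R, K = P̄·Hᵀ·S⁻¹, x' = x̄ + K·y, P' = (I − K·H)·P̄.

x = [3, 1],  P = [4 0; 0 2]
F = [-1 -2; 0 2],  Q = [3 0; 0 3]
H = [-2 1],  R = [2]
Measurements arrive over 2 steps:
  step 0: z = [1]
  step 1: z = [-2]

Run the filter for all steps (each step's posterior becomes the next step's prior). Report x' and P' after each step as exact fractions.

step 0: x' = [-107/105, -29/35], P' = [131/105 62/35; 62/35 142/35]
step 1: x' = [19773/22109, -5724/22109], P' = [20390/22109 25052/22109; 25052/22109 62446/22109]

step 0: x̄ = F·x = [-5, 2]
step 0: P̄ = F·P·Fᵀ + Q = [15 -8; -8 11]
step 0: y = z − H·x̄ = [-11]
step 0: S = H·P̄·Hᵀ + R = [105]
step 0: K = P̄·Hᵀ·S⁻¹ = [-38/105; 9/35]
step 0: x' = x̄ + K·y = [-107/105, -29/35]
step 0: P' = (I − K·H)·P̄ = [131/105 62/35; 62/35 142/35]
step 1: x̄ = F·x = [281/105, -58/35]
step 1: P̄ = F·P·Fᵀ + Q = [2894/105 -692/35; -692/35 673/35]
step 1: y = z − H·x̄ = [526/105]
step 1: S = H·P̄·Hᵀ + R = [22109/105]
step 1: K = P̄·Hᵀ·S⁻¹ = [-7864/22109; 6171/22109]
step 1: x' = x̄ + K·y = [19773/22109, -5724/22109]
step 1: P' = (I − K·H)·P̄ = [20390/22109 25052/22109; 25052/22109 62446/22109]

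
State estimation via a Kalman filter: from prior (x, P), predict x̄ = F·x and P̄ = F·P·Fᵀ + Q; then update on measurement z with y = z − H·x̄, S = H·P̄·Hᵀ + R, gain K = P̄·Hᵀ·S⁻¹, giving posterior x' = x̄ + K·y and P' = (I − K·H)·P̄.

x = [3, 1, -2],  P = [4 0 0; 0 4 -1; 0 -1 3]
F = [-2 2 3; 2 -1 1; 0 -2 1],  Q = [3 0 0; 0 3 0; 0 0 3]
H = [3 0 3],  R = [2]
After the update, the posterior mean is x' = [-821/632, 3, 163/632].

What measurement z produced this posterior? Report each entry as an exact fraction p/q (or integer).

z = [-3]

x̄ = F·x = [-10, 3, -4]
P̄ = F·P·Fᵀ + Q = [50 -14 -3; -14 28 14; -3 14 26]
S = H·P̄·Hᵀ + R = [632]
K = P̄·Hᵀ·S⁻¹ = [141/632; 0; 69/632]
x' − x̄ = [5499/632, 0, 2691/632] = K·y
y = (KᵀK)⁻¹·Kᵀ·(x' − x̄) = [39]
z = y + H·x̄ = [39] + [-42] = [-3]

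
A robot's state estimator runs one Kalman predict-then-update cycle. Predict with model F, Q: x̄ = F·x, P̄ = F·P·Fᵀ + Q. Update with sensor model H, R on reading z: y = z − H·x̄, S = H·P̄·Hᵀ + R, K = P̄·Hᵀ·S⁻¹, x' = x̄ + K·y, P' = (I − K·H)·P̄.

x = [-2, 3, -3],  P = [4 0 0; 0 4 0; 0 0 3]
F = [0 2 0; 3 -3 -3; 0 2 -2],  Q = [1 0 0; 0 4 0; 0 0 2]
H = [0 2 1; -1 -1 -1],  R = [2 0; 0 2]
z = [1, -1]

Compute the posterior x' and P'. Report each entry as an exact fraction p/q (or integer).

x' = [-3895/8742, -10871/8742, 4719/1457]
P' = [7274/4371 -413/4371 -665/1457; -413/4371 8468/4371 -3775/1457; -665/1457 -3775/1457 6682/1457]

x̄ = F·x = [6, -6, 12]
P̄ = F·P·Fᵀ + Q = [17 -24 16; -24 103 -6; 16 -6 30]
y = z − H·x̄ = [1, 11]
S = H·P̄·Hᵀ + R = [420 -186; -186 124]
K = P̄·Hᵀ·S⁻¹ = [-91/282 -811/1457; 181/282 545/1457; -14/47 -1121/1457]
x' = x̄ + K·y = [-3895/8742, -10871/8742, 4719/1457]
P' = (I − K·H)·P̄ = [7274/4371 -413/4371 -665/1457; -413/4371 8468/4371 -3775/1457; -665/1457 -3775/1457 6682/1457]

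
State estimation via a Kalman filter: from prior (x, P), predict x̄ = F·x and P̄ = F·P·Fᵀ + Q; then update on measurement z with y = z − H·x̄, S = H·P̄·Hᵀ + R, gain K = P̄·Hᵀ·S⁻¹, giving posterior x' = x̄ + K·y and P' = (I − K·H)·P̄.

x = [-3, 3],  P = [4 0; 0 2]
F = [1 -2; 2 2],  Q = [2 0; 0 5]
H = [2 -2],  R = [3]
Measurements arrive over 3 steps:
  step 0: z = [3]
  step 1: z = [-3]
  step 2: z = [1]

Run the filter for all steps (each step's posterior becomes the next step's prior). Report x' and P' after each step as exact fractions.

step 0: x' = [-141/25, -174/25], P' = [238/25 232/25; 232/25 1711/175]
step 1: x' = [160455/173561, 402432/173561], P' = [441764/173561 414392/173561; 414392/173561 516797/173561]
step 2: x' = [-61156931/53482999, -82327540/53482999], P' = [131705254/53482999 122072404/53482999; 122072404/53482999 152161291/53482999]

step 0: x̄ = F·x = [-9, 0]
step 0: P̄ = F·P·Fᵀ + Q = [14 0; 0 29]
step 0: y = z − H·x̄ = [21]
step 0: S = H·P̄·Hᵀ + R = [175]
step 0: K = P̄·Hᵀ·S⁻¹ = [4/25; -58/175]
step 0: x' = x̄ + K·y = [-141/25, -174/25]
step 0: P' = (I − K·H)·P̄ = [238/25 232/25; 232/25 1711/175]
step 1: x̄ = F·x = [207/25, -126/5]
step 1: P̄ = F·P·Fᵀ + Q = [2364/175 -1352/35; -1352/35 1095/7]
step 1: y = z − H·x̄ = [-1749/25]
step 1: S = H·P̄·Hᵀ + R = [173561/175]
step 1: K = P̄·Hᵀ·S⁻¹ = [18248/173561; -68270/173561]
step 1: x' = x̄ + K·y = [160455/173561, 402432/173561]
step 1: P' = (I − K·H)·P̄ = [441764/173561 414392/173561; 414392/173561 516797/173561]
step 2: x̄ = F·x = [-644409/173561, 1125774/173561]
step 2: P̄ = F·P·Fᵀ + Q = [1198506/173561 -2012444/173561; -2012444/173561 8017185/173561]
step 2: y = z − H·x̄ = [3713927/173561]
step 2: S = H·P̄·Hᵀ + R = [53482999/173561]
step 2: K = P̄·Hᵀ·S⁻¹ = [6421900/53482999; -20059258/53482999]
step 2: x' = x̄ + K·y = [-61156931/53482999, -82327540/53482999]
step 2: P' = (I − K·H)·P̄ = [131705254/53482999 122072404/53482999; 122072404/53482999 152161291/53482999]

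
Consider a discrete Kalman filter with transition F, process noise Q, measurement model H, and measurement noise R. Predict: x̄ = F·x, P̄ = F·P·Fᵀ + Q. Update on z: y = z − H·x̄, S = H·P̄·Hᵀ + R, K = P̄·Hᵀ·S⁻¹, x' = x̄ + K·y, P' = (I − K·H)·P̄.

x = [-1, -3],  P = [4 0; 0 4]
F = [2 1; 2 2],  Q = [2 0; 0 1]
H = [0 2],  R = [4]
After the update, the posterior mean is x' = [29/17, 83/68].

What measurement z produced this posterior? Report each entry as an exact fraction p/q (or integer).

x̄ = F·x = [-5, -8]
P̄ = F·P·Fᵀ + Q = [22 24; 24 33]
S = H·P̄·Hᵀ + R = [136]
K = P̄·Hᵀ·S⁻¹ = [6/17; 33/68]
x' − x̄ = [114/17, 627/68] = K·y
y = (KᵀK)⁻¹·Kᵀ·(x' − x̄) = [19]
z = y + H·x̄ = [19] + [-16] = [3]

z = [3]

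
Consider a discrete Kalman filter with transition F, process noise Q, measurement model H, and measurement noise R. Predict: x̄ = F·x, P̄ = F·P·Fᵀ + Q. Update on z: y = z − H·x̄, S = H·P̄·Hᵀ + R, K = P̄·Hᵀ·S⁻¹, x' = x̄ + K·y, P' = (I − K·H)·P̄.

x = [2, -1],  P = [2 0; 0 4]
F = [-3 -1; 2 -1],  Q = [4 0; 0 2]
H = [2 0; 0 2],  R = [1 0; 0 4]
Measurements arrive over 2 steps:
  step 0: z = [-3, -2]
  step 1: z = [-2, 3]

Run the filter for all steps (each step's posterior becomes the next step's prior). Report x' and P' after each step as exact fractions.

step 0: x̄ = F·x = [-5, 5]
step 0: P̄ = F·P·Fᵀ + Q = [26 -8; -8 14]
step 0: y = z − H·x̄ = [7, -12]
step 0: S = H·P̄·Hᵀ + R = [105 -32; -32 60]
step 0: K = P̄·Hᵀ·S⁻¹ = [652/1319 -4/1319; -16/1319 607/1319]
step 0: x' = x̄ + K·y = [-1983/1319, -801/1319]
step 0: P' = (I − K·H)·P̄ = [326/1319 -8/1319; -8/1319 1214/1319]
step 1: x̄ = F·x = [6750/1319, -3165/1319]
step 1: P̄ = F·P·Fᵀ + Q = [9376/1319 -750/1319; -750/1319 5188/1319]
step 1: y = z − H·x̄ = [-16138/1319, 10287/1319]
step 1: S = H·P̄·Hᵀ + R = [38823/1319 -3000/1319; -3000/1319 26028/1319]
step 1: K = P̄·Hᵀ·S⁻¹ = [10184/21091 -125/63273; -500/63273 25166/63273]
step 1: x' = x̄ + K·y = [-16993/21091, 50563/63273]
step 1: P' = (I − K·H)·P̄ = [5092/21091 -250/63273; -250/63273 50332/63273]

step 0: x' = [-1983/1319, -801/1319], P' = [326/1319 -8/1319; -8/1319 1214/1319]
step 1: x' = [-16993/21091, 50563/63273], P' = [5092/21091 -250/63273; -250/63273 50332/63273]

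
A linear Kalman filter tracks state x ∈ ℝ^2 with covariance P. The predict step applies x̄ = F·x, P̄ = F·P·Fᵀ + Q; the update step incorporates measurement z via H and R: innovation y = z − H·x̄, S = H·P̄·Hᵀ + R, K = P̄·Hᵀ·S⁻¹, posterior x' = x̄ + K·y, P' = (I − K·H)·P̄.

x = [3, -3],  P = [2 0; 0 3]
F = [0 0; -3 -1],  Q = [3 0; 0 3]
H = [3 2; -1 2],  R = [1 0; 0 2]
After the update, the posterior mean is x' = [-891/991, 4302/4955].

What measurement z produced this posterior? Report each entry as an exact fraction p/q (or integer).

x̄ = F·x = [0, -6]
P̄ = F·P·Fᵀ + Q = [3 0; 0 24]
S = H·P̄·Hᵀ + R = [124 87; 87 101]
K = P̄·Hᵀ·S⁻¹ = [234/991 -231/991; 672/4955 1776/4955]
x' − x̄ = [-891/991, 34032/4955] = K·y
y = (KᵀK)⁻¹·Kᵀ·(x' − x̄) = [11, 15]
z = y + H·x̄ = [11, 15] + [-12, -12] = [-1, 3]

z = [-1, 3]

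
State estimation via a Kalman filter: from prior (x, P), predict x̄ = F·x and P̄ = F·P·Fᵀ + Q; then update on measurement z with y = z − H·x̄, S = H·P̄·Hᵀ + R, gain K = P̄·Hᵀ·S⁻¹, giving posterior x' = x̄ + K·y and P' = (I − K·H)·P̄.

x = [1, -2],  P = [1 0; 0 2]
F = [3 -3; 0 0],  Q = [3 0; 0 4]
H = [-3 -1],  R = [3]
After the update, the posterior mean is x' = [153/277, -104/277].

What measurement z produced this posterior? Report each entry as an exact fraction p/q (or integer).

z = [-1]

x̄ = F·x = [9, 0]
P̄ = F·P·Fᵀ + Q = [30 0; 0 4]
S = H·P̄·Hᵀ + R = [277]
K = P̄·Hᵀ·S⁻¹ = [-90/277; -4/277]
x' − x̄ = [-2340/277, -104/277] = K·y
y = (KᵀK)⁻¹·Kᵀ·(x' − x̄) = [26]
z = y + H·x̄ = [26] + [-27] = [-1]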